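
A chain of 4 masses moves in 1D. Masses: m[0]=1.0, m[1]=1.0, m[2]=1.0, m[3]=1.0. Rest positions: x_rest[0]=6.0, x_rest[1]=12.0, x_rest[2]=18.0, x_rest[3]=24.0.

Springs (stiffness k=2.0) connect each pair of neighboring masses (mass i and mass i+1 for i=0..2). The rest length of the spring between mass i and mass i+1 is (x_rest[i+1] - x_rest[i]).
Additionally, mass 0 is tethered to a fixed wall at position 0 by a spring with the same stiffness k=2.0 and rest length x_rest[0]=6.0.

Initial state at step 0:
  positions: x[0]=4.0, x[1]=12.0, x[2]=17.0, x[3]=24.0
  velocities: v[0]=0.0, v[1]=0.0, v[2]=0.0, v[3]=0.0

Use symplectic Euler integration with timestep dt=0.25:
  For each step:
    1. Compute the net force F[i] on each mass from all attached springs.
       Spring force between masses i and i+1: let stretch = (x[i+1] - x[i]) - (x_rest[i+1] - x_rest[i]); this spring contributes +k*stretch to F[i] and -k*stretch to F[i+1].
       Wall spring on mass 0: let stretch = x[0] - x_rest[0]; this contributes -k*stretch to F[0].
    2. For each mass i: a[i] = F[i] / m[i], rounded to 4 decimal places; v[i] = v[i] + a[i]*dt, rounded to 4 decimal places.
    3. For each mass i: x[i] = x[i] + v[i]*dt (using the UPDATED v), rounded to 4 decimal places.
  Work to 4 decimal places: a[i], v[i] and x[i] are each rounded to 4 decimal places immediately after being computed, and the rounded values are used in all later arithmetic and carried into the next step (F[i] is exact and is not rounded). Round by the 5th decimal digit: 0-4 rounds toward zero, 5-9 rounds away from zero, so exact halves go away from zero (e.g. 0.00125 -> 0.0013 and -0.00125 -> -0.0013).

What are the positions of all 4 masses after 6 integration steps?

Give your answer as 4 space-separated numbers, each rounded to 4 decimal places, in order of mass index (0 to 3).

Step 0: x=[4.0000 12.0000 17.0000 24.0000] v=[0.0000 0.0000 0.0000 0.0000]
Step 1: x=[4.5000 11.6250 17.2500 23.8750] v=[2.0000 -1.5000 1.0000 -0.5000]
Step 2: x=[5.3281 11.0625 17.6250 23.6719] v=[3.3125 -2.2500 1.5000 -0.8125]
Step 3: x=[6.2070 10.6035 17.9356 23.4629] v=[3.5157 -1.8360 1.2422 -0.8360]
Step 4: x=[6.8596 10.5115 18.0206 23.3130] v=[2.6105 -0.3682 0.3398 -0.5997]
Step 5: x=[7.1113 10.9016 17.8285 23.2515] v=[1.0067 1.5604 -0.7686 -0.2459]
Step 6: x=[6.9479 11.6838 17.4484 23.2622] v=[-0.6538 3.1287 -1.5206 0.0426]

Answer: 6.9479 11.6838 17.4484 23.2622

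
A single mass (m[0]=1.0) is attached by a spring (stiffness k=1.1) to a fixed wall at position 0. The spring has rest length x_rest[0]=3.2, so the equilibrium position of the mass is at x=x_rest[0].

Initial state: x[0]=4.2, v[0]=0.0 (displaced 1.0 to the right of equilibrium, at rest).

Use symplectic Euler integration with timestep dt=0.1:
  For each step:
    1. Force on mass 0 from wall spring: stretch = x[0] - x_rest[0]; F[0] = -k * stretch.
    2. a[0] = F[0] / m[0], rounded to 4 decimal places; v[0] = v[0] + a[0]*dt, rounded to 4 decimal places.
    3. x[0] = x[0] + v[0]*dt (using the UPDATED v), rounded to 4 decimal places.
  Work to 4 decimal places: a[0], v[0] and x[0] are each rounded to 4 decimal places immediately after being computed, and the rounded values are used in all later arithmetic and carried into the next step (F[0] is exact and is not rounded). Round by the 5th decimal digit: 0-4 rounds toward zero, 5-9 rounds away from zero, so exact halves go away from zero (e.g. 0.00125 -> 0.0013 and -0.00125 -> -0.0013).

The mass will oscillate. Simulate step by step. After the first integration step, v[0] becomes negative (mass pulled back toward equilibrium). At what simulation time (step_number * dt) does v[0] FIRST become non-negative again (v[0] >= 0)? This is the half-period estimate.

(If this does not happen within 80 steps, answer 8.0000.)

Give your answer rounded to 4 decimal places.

Step 0: x=[4.2000] v=[0.0000]
Step 1: x=[4.1890] v=[-0.1100]
Step 2: x=[4.1671] v=[-0.2188]
Step 3: x=[4.1346] v=[-0.3252]
Step 4: x=[4.0918] v=[-0.4280]
Step 5: x=[4.0392] v=[-0.5261]
Step 6: x=[3.9774] v=[-0.6184]
Step 7: x=[3.9070] v=[-0.7039]
Step 8: x=[3.8288] v=[-0.7817]
Step 9: x=[3.7437] v=[-0.8509]
Step 10: x=[3.6526] v=[-0.9107]
Step 11: x=[3.5566] v=[-0.9605]
Step 12: x=[3.4566] v=[-0.9997]
Step 13: x=[3.3538] v=[-1.0279]
Step 14: x=[3.2493] v=[-1.0448]
Step 15: x=[3.1443] v=[-1.0502]
Step 16: x=[3.0399] v=[-1.0441]
Step 17: x=[2.9373] v=[-1.0265]
Step 18: x=[2.8375] v=[-0.9976]
Step 19: x=[2.7417] v=[-0.9577]
Step 20: x=[2.6510] v=[-0.9073]
Step 21: x=[2.5663] v=[-0.8469]
Step 22: x=[2.4886] v=[-0.7772]
Step 23: x=[2.4187] v=[-0.6990]
Step 24: x=[2.3574] v=[-0.6131]
Step 25: x=[2.3054] v=[-0.5204]
Step 26: x=[2.2632] v=[-0.4220]
Step 27: x=[2.2313] v=[-0.3190]
Step 28: x=[2.2101] v=[-0.2124]
Step 29: x=[2.1998] v=[-0.1035]
Step 30: x=[2.2005] v=[0.0065]
First v>=0 after going negative at step 30, time=3.0000

Answer: 3.0000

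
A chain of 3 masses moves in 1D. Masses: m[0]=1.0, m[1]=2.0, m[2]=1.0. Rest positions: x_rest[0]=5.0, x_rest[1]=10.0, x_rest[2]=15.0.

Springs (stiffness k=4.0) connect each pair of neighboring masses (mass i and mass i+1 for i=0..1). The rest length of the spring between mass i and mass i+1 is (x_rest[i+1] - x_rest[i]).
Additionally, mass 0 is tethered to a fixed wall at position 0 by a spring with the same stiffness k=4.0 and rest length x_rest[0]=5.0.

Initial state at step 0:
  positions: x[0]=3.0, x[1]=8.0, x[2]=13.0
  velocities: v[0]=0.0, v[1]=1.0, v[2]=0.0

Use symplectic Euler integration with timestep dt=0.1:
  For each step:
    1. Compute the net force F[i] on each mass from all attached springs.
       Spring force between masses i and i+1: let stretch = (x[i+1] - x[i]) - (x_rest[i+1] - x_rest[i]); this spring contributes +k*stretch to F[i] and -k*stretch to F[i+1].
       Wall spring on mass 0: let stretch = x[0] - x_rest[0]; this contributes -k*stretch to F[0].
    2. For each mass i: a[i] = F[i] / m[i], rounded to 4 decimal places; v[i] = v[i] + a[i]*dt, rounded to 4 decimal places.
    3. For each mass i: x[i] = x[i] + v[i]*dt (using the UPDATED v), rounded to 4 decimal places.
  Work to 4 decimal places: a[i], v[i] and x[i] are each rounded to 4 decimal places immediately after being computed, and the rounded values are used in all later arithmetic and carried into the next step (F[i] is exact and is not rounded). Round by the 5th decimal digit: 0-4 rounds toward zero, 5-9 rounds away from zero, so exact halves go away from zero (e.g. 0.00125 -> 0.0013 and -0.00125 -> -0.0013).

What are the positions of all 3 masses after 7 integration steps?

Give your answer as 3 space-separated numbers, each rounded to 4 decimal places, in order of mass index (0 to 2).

Step 0: x=[3.0000 8.0000 13.0000] v=[0.0000 1.0000 0.0000]
Step 1: x=[3.0800 8.1000 13.0000] v=[0.8000 1.0000 0.0000]
Step 2: x=[3.2376 8.1976 13.0040] v=[1.5760 0.9760 0.0400]
Step 3: x=[3.4641 8.2921 13.0157] v=[2.2650 0.9453 0.1174]
Step 4: x=[3.7452 8.3845 13.0385] v=[2.8106 0.9244 0.2280]
Step 5: x=[4.0620 8.4772 13.0751] v=[3.1682 0.9273 0.3664]
Step 6: x=[4.3930 8.5736 13.1278] v=[3.3095 0.9638 0.5272]
Step 7: x=[4.7155 8.6775 13.1984] v=[3.2245 1.0385 0.7055]

Answer: 4.7155 8.6775 13.1984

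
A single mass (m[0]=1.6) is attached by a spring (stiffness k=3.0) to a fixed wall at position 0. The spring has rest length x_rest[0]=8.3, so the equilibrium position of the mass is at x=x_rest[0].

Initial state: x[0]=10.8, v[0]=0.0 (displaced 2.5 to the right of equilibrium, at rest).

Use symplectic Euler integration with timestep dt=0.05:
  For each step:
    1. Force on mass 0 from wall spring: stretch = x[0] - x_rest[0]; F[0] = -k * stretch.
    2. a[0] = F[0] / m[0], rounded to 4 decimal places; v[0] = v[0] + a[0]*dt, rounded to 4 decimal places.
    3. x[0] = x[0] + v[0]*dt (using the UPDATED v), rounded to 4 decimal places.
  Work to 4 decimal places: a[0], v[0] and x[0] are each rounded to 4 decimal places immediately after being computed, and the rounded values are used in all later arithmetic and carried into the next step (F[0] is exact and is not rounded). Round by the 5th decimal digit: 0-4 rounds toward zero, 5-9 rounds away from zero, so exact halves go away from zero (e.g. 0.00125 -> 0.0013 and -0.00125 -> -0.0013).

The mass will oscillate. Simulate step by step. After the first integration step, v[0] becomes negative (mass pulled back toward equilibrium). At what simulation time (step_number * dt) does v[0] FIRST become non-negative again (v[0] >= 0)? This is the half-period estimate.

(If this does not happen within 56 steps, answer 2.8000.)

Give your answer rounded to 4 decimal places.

Step 0: x=[10.8000] v=[0.0000]
Step 1: x=[10.7883] v=[-0.2344]
Step 2: x=[10.7649] v=[-0.4677]
Step 3: x=[10.7300] v=[-0.6988]
Step 4: x=[10.6837] v=[-0.9266]
Step 5: x=[10.6262] v=[-1.1501]
Step 6: x=[10.5578] v=[-1.3682]
Step 7: x=[10.4788] v=[-1.5799]
Step 8: x=[10.3896] v=[-1.7842]
Step 9: x=[10.2906] v=[-1.9801]
Step 10: x=[10.1823] v=[-2.1667]
Step 11: x=[10.0651] v=[-2.3432]
Step 12: x=[9.9397] v=[-2.5087]
Step 13: x=[9.8066] v=[-2.6624]
Step 14: x=[9.6664] v=[-2.8036]
Step 15: x=[9.5198] v=[-2.9317]
Step 16: x=[9.3675] v=[-3.0461]
Step 17: x=[9.2102] v=[-3.1462]
Step 18: x=[9.0486] v=[-3.2315]
Step 19: x=[8.8835] v=[-3.3017]
Step 20: x=[8.7157] v=[-3.3564]
Step 21: x=[8.5459] v=[-3.3954]
Step 22: x=[8.3750] v=[-3.4185]
Step 23: x=[8.2037] v=[-3.4255]
Step 24: x=[8.0329] v=[-3.4165]
Step 25: x=[7.8633] v=[-3.3915]
Step 26: x=[7.6958] v=[-3.3506]
Step 27: x=[7.5311] v=[-3.2940]
Step 28: x=[7.3700] v=[-3.2219]
Step 29: x=[7.2133] v=[-3.1347]
Step 30: x=[7.0617] v=[-3.0328]
Step 31: x=[6.9159] v=[-2.9167]
Step 32: x=[6.7766] v=[-2.7869]
Step 33: x=[6.6444] v=[-2.6441]
Step 34: x=[6.5200] v=[-2.4889]
Step 35: x=[6.4039] v=[-2.3220]
Step 36: x=[6.2967] v=[-2.1442]
Step 37: x=[6.1989] v=[-1.9564]
Step 38: x=[6.1109] v=[-1.7594]
Step 39: x=[6.0332] v=[-1.5542]
Step 40: x=[5.9661] v=[-1.3417]
Step 41: x=[5.9100] v=[-1.1229]
Step 42: x=[5.8651] v=[-0.8988]
Step 43: x=[5.8316] v=[-0.6705]
Step 44: x=[5.8096] v=[-0.4391]
Step 45: x=[5.7993] v=[-0.2056]
Step 46: x=[5.8007] v=[0.0288]
First v>=0 after going negative at step 46, time=2.3000

Answer: 2.3000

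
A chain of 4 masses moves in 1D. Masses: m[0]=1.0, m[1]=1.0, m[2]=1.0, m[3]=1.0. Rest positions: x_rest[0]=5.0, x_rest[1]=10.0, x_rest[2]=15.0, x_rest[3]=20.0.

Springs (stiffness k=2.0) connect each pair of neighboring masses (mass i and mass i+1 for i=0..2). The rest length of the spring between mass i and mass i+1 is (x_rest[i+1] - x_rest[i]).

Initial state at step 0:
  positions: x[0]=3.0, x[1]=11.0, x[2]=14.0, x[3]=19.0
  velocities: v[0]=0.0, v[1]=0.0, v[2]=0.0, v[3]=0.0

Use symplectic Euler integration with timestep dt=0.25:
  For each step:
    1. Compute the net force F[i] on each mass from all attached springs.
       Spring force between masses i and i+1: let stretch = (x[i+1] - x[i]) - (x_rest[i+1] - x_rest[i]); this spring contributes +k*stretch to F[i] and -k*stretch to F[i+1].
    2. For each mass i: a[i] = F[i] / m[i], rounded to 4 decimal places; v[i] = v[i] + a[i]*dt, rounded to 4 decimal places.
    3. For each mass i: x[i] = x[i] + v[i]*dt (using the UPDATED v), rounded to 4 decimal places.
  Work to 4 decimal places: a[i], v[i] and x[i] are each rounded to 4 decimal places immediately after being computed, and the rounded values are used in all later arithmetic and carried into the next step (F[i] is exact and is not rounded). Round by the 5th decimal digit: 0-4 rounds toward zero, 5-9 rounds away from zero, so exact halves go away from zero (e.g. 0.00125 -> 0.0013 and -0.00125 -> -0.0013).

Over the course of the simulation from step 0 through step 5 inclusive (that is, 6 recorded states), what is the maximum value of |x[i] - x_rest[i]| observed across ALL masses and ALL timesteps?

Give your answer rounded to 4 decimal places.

Step 0: x=[3.0000 11.0000 14.0000 19.0000] v=[0.0000 0.0000 0.0000 0.0000]
Step 1: x=[3.3750 10.3750 14.2500 19.0000] v=[1.5000 -2.5000 1.0000 0.0000]
Step 2: x=[4.0000 9.3594 14.6094 19.0313] v=[2.5000 -4.0625 1.4375 0.1250]
Step 3: x=[4.6699 8.3301 14.8653 19.1348] v=[2.6797 -4.1172 1.0235 0.4141]
Step 4: x=[5.1724 7.6602 14.8380 19.3297] v=[2.0098 -2.6797 -0.1094 0.7794]
Step 5: x=[5.3608 7.5765 14.4749 19.5881] v=[0.7537 -0.3347 -1.4525 1.0336]
Max displacement = 2.4235

Answer: 2.4235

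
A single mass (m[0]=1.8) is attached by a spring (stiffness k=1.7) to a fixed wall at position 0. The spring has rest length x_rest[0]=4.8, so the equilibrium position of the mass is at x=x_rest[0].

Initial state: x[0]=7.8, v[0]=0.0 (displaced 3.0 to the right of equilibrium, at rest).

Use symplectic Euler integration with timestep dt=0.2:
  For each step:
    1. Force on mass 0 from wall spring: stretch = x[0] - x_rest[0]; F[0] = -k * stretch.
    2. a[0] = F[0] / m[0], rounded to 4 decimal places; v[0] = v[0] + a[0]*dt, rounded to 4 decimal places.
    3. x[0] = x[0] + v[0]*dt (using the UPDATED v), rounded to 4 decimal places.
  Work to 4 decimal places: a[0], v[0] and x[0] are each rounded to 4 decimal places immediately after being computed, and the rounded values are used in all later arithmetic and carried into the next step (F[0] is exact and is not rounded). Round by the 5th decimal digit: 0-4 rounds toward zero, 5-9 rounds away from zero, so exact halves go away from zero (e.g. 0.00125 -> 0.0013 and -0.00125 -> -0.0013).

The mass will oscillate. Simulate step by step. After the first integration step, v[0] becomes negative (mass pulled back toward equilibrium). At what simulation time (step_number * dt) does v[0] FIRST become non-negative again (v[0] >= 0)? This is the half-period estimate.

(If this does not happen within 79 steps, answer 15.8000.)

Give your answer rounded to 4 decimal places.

Answer: 3.4000

Derivation:
Step 0: x=[7.8000] v=[0.0000]
Step 1: x=[7.6867] v=[-0.5667]
Step 2: x=[7.4643] v=[-1.1120]
Step 3: x=[7.1412] v=[-1.6153]
Step 4: x=[6.7297] v=[-2.0575]
Step 5: x=[6.2453] v=[-2.4220]
Step 6: x=[5.7063] v=[-2.6950]
Step 7: x=[5.1331] v=[-2.8662]
Step 8: x=[4.5473] v=[-2.9291]
Step 9: x=[3.9710] v=[-2.8814]
Step 10: x=[3.4260] v=[-2.7248]
Step 11: x=[2.9329] v=[-2.4653]
Step 12: x=[2.5104] v=[-2.1126]
Step 13: x=[2.1744] v=[-1.6801]
Step 14: x=[1.9376] v=[-1.1842]
Step 15: x=[1.8089] v=[-0.6435]
Step 16: x=[1.7932] v=[-0.0785]
Step 17: x=[1.8911] v=[0.4895]
First v>=0 after going negative at step 17, time=3.4000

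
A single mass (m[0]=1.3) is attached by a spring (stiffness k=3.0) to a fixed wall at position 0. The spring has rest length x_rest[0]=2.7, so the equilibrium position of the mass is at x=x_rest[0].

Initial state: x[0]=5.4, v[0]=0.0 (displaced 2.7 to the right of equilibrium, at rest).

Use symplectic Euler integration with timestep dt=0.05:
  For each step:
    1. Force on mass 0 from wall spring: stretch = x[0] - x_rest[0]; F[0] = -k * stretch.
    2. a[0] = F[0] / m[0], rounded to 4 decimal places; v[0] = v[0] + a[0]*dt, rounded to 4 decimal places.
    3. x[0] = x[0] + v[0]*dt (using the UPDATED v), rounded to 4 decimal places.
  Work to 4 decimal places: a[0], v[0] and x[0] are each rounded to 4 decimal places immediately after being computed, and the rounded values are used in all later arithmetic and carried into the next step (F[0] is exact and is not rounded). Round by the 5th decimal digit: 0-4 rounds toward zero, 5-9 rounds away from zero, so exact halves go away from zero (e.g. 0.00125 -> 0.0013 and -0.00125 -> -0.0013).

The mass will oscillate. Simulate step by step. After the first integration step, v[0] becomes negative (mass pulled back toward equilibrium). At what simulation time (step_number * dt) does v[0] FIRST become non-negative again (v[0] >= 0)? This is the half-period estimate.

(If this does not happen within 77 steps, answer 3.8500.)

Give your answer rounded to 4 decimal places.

Answer: 2.1000

Derivation:
Step 0: x=[5.4000] v=[0.0000]
Step 1: x=[5.3844] v=[-0.3115]
Step 2: x=[5.3533] v=[-0.6212]
Step 3: x=[5.3069] v=[-0.9274]
Step 4: x=[5.2455] v=[-1.2282]
Step 5: x=[5.1694] v=[-1.5219]
Step 6: x=[5.0791] v=[-1.8068]
Step 7: x=[4.9750] v=[-2.0813]
Step 8: x=[4.8578] v=[-2.3438]
Step 9: x=[4.7282] v=[-2.5928]
Step 10: x=[4.5869] v=[-2.8268]
Step 11: x=[4.4347] v=[-3.0445]
Step 12: x=[4.2725] v=[-3.2447]
Step 13: x=[4.1012] v=[-3.4261]
Step 14: x=[3.9218] v=[-3.5878]
Step 15: x=[3.7354] v=[-3.7288]
Step 16: x=[3.5430] v=[-3.8483]
Step 17: x=[3.3457] v=[-3.9456]
Step 18: x=[3.1447] v=[-4.0201]
Step 19: x=[2.9411] v=[-4.0714]
Step 20: x=[2.7361] v=[-4.0992]
Step 21: x=[2.5309] v=[-4.1034]
Step 22: x=[2.3267] v=[-4.0839]
Step 23: x=[2.1247] v=[-4.0408]
Step 24: x=[1.9260] v=[-3.9744]
Step 25: x=[1.7317] v=[-3.8851]
Step 26: x=[1.5430] v=[-3.7734]
Step 27: x=[1.3610] v=[-3.6399]
Step 28: x=[1.1867] v=[-3.4854]
Step 29: x=[1.0212] v=[-3.3108]
Step 30: x=[0.8653] v=[-3.1171]
Step 31: x=[0.7200] v=[-2.9054]
Step 32: x=[0.5862] v=[-2.6769]
Step 33: x=[0.4646] v=[-2.4330]
Step 34: x=[0.3558] v=[-2.1751]
Step 35: x=[0.2606] v=[-1.9046]
Step 36: x=[0.1794] v=[-1.6231]
Step 37: x=[0.1128] v=[-1.3323]
Step 38: x=[0.0611] v=[-1.0338]
Step 39: x=[0.0246] v=[-0.7293]
Step 40: x=[0.0036] v=[-0.4206]
Step 41: x=[-0.0019] v=[-0.1095]
Step 42: x=[0.0082] v=[0.2023]
First v>=0 after going negative at step 42, time=2.1000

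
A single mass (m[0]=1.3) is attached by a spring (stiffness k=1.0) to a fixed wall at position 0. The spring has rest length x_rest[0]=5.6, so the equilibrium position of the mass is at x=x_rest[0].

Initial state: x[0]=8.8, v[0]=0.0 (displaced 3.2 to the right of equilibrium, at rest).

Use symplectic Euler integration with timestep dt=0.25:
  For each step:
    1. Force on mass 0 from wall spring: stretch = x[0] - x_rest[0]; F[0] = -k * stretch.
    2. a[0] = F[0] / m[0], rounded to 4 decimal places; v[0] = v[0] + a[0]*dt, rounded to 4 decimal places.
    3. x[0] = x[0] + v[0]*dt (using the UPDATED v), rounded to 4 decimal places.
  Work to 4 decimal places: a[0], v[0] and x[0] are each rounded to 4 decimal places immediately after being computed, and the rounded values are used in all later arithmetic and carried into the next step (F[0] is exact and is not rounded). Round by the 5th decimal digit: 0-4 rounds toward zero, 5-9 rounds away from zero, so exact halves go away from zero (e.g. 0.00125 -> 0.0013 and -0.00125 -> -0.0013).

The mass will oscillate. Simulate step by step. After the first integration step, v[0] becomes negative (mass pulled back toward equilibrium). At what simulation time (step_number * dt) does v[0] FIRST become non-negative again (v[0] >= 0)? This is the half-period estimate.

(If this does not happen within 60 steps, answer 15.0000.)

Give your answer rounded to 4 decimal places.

Step 0: x=[8.8000] v=[0.0000]
Step 1: x=[8.6462] v=[-0.6154]
Step 2: x=[8.3459] v=[-1.2012]
Step 3: x=[7.9136] v=[-1.7293]
Step 4: x=[7.3701] v=[-2.1742]
Step 5: x=[6.7415] v=[-2.5146]
Step 6: x=[6.0580] v=[-2.7341]
Step 7: x=[5.3525] v=[-2.8222]
Step 8: x=[4.6589] v=[-2.7746]
Step 9: x=[4.0105] v=[-2.5936]
Step 10: x=[3.4385] v=[-2.2879]
Step 11: x=[2.9705] v=[-1.8722]
Step 12: x=[2.6289] v=[-1.3665]
Step 13: x=[2.4301] v=[-0.7951]
Step 14: x=[2.3837] v=[-0.1855]
Step 15: x=[2.4920] v=[0.4330]
First v>=0 after going negative at step 15, time=3.7500

Answer: 3.7500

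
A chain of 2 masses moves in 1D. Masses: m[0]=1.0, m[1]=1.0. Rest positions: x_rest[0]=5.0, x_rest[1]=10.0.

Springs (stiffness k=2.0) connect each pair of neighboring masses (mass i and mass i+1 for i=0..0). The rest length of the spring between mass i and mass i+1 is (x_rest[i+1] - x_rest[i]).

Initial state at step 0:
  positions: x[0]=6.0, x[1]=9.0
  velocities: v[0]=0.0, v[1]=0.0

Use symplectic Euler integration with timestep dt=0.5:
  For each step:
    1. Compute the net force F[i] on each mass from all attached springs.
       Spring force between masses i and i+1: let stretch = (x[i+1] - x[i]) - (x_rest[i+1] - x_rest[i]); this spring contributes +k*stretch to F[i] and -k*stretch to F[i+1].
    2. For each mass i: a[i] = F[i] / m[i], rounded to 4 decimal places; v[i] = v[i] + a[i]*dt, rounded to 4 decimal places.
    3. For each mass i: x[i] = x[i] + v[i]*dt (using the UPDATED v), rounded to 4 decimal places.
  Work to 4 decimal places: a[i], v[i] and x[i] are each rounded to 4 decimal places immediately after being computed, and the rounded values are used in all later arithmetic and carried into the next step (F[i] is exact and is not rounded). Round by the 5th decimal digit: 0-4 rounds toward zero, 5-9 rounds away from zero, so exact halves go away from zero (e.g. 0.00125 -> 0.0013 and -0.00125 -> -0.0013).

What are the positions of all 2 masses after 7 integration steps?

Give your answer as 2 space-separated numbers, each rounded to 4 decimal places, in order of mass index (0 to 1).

Answer: 5.0000 10.0000

Derivation:
Step 0: x=[6.0000 9.0000] v=[0.0000 0.0000]
Step 1: x=[5.0000 10.0000] v=[-2.0000 2.0000]
Step 2: x=[4.0000 11.0000] v=[-2.0000 2.0000]
Step 3: x=[4.0000 11.0000] v=[0.0000 0.0000]
Step 4: x=[5.0000 10.0000] v=[2.0000 -2.0000]
Step 5: x=[6.0000 9.0000] v=[2.0000 -2.0000]
Step 6: x=[6.0000 9.0000] v=[0.0000 0.0000]
Step 7: x=[5.0000 10.0000] v=[-2.0000 2.0000]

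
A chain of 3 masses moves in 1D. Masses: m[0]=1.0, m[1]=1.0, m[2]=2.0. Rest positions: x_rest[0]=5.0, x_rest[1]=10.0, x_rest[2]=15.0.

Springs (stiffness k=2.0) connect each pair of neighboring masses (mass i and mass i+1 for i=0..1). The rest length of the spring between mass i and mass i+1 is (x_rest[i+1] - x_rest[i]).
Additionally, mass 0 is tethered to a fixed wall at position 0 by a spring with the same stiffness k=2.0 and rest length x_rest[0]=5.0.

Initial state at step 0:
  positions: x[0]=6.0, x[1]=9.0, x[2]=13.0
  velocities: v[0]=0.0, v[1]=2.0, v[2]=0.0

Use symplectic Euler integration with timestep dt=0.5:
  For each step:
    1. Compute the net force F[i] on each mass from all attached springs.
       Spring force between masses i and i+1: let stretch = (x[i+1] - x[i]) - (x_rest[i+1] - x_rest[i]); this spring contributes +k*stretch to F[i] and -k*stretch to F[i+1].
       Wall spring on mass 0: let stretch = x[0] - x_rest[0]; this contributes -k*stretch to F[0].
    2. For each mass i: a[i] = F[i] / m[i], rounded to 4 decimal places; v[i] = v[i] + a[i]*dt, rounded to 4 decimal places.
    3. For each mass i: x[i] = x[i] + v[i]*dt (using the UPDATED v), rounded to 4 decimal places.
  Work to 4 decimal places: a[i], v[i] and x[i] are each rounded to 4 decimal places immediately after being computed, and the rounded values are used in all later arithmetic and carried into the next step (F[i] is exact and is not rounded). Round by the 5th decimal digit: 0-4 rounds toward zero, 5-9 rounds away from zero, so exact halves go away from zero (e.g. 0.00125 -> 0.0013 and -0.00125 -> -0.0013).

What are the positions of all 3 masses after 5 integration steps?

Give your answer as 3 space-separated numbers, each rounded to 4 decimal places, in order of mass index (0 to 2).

Answer: 4.7540 9.9786 16.0832

Derivation:
Step 0: x=[6.0000 9.0000 13.0000] v=[0.0000 2.0000 0.0000]
Step 1: x=[4.5000 10.5000 13.2500] v=[-3.0000 3.0000 0.5000]
Step 2: x=[3.7500 10.3750 14.0625] v=[-1.5000 -0.2500 1.6250]
Step 3: x=[4.4375 8.7813 15.2032] v=[1.3750 -3.1875 2.2813]
Step 4: x=[5.0782 8.2266 15.9884] v=[1.2813 -1.1094 1.5704]
Step 5: x=[4.7540 9.9786 16.0832] v=[-0.6485 3.5040 0.1895]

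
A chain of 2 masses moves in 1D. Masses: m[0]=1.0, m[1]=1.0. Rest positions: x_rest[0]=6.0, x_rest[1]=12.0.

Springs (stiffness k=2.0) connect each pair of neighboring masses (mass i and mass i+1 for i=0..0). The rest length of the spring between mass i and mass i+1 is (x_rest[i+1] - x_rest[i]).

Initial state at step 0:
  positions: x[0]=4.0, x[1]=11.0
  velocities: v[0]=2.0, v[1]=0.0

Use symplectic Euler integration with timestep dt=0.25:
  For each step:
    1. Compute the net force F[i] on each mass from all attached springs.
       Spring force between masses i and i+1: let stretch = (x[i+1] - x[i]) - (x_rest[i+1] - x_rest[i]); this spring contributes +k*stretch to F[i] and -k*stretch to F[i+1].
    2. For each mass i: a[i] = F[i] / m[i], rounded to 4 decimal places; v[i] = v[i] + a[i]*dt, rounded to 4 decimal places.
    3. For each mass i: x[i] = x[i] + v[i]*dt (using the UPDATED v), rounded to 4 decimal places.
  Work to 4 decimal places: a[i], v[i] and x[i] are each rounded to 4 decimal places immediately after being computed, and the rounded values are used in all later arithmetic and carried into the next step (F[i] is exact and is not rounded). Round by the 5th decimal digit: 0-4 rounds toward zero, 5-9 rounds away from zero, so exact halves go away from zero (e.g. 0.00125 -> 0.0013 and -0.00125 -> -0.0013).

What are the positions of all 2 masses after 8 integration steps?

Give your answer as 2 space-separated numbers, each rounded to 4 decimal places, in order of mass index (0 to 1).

Step 0: x=[4.0000 11.0000] v=[2.0000 0.0000]
Step 1: x=[4.6250 10.8750] v=[2.5000 -0.5000]
Step 2: x=[5.2813 10.7188] v=[2.6250 -0.6250]
Step 3: x=[5.8673 10.6329] v=[2.3438 -0.3438]
Step 4: x=[6.2990 10.7013] v=[1.7266 0.2734]
Step 5: x=[6.5310 10.9694] v=[0.9278 1.0723]
Step 6: x=[6.5678 11.4327] v=[0.1470 1.8531]
Step 7: x=[6.4627 12.0379] v=[-0.4206 2.4207]
Step 8: x=[6.3045 12.6962] v=[-0.6330 2.6331]

Answer: 6.3045 12.6962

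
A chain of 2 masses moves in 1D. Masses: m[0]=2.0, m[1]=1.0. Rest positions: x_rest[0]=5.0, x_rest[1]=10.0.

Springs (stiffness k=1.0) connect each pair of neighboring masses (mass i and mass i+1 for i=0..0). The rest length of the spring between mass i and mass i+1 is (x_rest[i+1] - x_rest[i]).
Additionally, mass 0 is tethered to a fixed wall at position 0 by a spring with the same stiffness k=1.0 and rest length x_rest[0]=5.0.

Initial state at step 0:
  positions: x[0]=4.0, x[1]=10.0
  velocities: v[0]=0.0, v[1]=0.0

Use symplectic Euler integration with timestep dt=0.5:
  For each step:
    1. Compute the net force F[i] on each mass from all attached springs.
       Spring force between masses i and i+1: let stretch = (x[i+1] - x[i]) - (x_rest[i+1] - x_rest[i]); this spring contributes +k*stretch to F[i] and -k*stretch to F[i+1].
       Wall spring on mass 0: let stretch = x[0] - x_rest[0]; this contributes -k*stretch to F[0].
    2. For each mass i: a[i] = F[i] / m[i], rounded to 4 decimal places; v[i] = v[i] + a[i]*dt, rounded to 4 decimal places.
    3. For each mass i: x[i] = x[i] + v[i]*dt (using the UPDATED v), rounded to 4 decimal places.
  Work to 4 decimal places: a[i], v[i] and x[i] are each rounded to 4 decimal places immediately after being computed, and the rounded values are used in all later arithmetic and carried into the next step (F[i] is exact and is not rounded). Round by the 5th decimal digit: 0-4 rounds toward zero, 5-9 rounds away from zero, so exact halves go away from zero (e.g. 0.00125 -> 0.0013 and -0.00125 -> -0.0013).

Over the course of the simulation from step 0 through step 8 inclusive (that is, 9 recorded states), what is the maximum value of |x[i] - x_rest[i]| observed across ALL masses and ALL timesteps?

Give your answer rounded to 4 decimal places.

Answer: 1.0856

Derivation:
Step 0: x=[4.0000 10.0000] v=[0.0000 0.0000]
Step 1: x=[4.2500 9.7500] v=[0.5000 -0.5000]
Step 2: x=[4.6563 9.3750] v=[0.8125 -0.7500]
Step 3: x=[5.0704 9.0703] v=[0.8281 -0.6094]
Step 4: x=[5.3507 9.0156] v=[0.5605 -0.1094]
Step 5: x=[5.4203 9.2947] v=[0.1391 0.5582]
Step 6: x=[5.2966 9.8552] v=[-0.2474 1.1210]
Step 7: x=[5.0807 10.5261] v=[-0.4319 1.3417]
Step 8: x=[4.9104 11.0856] v=[-0.3407 1.1190]
Max displacement = 1.0856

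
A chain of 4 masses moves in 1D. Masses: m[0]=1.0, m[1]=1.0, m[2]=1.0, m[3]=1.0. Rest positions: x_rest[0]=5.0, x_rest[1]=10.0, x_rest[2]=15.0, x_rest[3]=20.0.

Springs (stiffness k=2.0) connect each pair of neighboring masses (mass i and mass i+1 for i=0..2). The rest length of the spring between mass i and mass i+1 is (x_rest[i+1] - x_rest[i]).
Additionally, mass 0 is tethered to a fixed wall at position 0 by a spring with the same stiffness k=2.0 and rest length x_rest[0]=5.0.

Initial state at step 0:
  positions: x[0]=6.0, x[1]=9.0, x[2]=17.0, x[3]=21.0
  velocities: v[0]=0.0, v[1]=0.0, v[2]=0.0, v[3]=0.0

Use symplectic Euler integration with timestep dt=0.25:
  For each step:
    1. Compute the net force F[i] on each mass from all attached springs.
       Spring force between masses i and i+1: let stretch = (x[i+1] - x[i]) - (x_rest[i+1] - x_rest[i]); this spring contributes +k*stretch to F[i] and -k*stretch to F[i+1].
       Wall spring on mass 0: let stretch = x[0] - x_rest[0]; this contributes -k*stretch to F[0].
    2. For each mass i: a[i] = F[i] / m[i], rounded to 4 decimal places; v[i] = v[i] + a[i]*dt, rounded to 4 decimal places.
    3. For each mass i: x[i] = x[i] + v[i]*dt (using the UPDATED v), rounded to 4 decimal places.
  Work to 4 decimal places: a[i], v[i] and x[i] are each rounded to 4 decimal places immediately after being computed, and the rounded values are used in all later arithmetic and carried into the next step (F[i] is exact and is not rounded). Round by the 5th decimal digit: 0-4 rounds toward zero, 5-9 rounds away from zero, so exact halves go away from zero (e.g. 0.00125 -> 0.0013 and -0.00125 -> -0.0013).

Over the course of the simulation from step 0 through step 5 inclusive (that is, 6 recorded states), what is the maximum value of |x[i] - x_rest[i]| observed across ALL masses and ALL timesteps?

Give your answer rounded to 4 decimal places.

Step 0: x=[6.0000 9.0000 17.0000 21.0000] v=[0.0000 0.0000 0.0000 0.0000]
Step 1: x=[5.6250 9.6250 16.5000 21.1250] v=[-1.5000 2.5000 -2.0000 0.5000]
Step 2: x=[5.0469 10.6094 15.7188 21.2969] v=[-2.3125 3.9375 -3.1250 0.6875]
Step 3: x=[4.5332 11.5372 14.9961 21.3965] v=[-2.0547 3.7110 -2.8907 0.3985]
Step 4: x=[4.3284 12.0218 14.6411 21.3211] v=[-0.8193 1.9385 -1.4200 -0.3017]
Step 5: x=[4.5442 11.8722 14.7937 21.0357] v=[0.8632 -0.5986 0.6104 -1.1417]
Max displacement = 2.0218

Answer: 2.0218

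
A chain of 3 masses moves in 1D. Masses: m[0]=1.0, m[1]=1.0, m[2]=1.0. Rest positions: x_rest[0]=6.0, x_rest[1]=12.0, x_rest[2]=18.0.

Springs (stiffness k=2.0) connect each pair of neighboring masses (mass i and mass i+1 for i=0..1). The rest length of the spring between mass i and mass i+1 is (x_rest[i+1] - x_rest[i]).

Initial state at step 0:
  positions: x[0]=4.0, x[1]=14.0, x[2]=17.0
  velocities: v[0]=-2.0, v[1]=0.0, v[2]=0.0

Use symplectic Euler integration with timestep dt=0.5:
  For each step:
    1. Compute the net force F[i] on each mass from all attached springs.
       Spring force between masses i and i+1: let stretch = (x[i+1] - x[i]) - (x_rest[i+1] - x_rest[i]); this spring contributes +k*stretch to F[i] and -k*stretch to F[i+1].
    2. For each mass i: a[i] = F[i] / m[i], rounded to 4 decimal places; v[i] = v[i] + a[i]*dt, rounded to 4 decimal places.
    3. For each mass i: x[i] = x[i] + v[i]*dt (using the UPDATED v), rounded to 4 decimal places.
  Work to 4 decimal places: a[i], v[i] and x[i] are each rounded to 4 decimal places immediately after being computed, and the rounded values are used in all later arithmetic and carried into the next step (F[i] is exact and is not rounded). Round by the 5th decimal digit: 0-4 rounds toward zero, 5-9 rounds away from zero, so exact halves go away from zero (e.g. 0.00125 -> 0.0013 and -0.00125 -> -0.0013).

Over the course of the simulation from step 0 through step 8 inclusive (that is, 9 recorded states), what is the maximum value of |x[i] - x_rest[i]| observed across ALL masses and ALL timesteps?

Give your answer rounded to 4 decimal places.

Step 0: x=[4.0000 14.0000 17.0000] v=[-2.0000 0.0000 0.0000]
Step 1: x=[5.0000 10.5000 18.5000] v=[2.0000 -7.0000 3.0000]
Step 2: x=[5.7500 8.2500 19.0000] v=[1.5000 -4.5000 1.0000]
Step 3: x=[4.7500 10.1250 17.1250] v=[-2.0000 3.7500 -3.7500]
Step 4: x=[3.4375 12.8125 14.7500] v=[-2.6250 5.3750 -4.7500]
Step 5: x=[3.8125 11.7813 14.4063] v=[0.7500 -2.0625 -0.6875]
Step 6: x=[5.1719 8.0782 15.7501] v=[2.7188 -7.4063 2.6875]
Step 7: x=[4.9845 6.7579 16.2579] v=[-0.3749 -2.6407 1.0156]
Step 8: x=[2.6838 9.3009 15.0157] v=[-4.6015 5.0859 -2.4844]
Max displacement = 5.2421

Answer: 5.2421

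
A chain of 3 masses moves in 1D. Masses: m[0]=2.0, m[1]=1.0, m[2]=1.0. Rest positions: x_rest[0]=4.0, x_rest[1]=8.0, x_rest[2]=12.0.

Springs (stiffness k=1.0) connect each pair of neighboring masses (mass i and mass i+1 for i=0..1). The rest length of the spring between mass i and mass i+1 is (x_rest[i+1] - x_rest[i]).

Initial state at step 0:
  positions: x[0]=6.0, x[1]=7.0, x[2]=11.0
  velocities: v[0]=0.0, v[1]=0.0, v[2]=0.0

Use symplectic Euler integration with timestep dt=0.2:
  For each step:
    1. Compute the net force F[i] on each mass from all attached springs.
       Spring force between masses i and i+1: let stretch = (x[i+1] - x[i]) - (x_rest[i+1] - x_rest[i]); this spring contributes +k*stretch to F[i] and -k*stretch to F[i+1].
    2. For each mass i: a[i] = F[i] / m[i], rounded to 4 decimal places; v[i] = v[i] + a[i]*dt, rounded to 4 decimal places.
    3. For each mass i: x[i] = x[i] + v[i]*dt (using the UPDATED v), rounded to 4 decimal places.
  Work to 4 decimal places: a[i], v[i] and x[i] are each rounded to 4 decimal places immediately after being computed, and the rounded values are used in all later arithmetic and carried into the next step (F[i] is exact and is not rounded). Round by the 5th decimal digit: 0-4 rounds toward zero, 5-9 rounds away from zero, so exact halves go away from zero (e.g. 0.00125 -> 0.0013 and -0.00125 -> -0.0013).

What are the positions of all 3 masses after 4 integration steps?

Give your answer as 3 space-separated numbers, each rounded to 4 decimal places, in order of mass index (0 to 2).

Step 0: x=[6.0000 7.0000 11.0000] v=[0.0000 0.0000 0.0000]
Step 1: x=[5.9400 7.1200 11.0000] v=[-0.3000 0.6000 0.0000]
Step 2: x=[5.8236 7.3480 11.0048] v=[-0.5820 1.1400 0.0240]
Step 3: x=[5.6577 7.6613 11.0233] v=[-0.8296 1.5665 0.0926]
Step 4: x=[5.4519 8.0289 11.0673] v=[-1.0292 1.8382 0.2202]

Answer: 5.4519 8.0289 11.0673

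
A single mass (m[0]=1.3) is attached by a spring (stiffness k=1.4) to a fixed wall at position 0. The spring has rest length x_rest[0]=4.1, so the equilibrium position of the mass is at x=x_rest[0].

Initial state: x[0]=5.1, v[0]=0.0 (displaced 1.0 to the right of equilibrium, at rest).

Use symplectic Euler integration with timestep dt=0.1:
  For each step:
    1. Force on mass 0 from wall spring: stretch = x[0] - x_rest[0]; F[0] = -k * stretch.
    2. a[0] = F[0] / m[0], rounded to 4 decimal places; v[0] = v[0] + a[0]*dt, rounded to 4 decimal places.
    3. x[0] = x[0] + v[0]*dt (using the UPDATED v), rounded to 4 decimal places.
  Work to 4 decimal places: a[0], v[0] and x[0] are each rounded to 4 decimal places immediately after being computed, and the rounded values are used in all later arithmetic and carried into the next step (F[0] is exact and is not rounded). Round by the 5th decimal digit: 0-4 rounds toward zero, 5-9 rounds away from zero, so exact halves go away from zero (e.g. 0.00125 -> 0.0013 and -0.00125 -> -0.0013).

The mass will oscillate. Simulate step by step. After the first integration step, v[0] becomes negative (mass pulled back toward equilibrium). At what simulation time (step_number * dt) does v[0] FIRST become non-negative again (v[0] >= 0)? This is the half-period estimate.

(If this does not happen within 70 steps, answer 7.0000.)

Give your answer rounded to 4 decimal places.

Answer: 3.1000

Derivation:
Step 0: x=[5.1000] v=[0.0000]
Step 1: x=[5.0892] v=[-0.1077]
Step 2: x=[5.0678] v=[-0.2142]
Step 3: x=[5.0360] v=[-0.3184]
Step 4: x=[4.9941] v=[-0.4192]
Step 5: x=[4.9426] v=[-0.5155]
Step 6: x=[4.8820] v=[-0.6062]
Step 7: x=[4.8130] v=[-0.6904]
Step 8: x=[4.7363] v=[-0.7672]
Step 9: x=[4.6527] v=[-0.8357]
Step 10: x=[4.5632] v=[-0.8952]
Step 11: x=[4.4687] v=[-0.9451]
Step 12: x=[4.3702] v=[-0.9848]
Step 13: x=[4.2688] v=[-1.0139]
Step 14: x=[4.1656] v=[-1.0321]
Step 15: x=[4.0617] v=[-1.0392]
Step 16: x=[3.9582] v=[-1.0351]
Step 17: x=[3.8562] v=[-1.0198]
Step 18: x=[3.7569] v=[-0.9935]
Step 19: x=[3.6612] v=[-0.9566]
Step 20: x=[3.5703] v=[-0.9093]
Step 21: x=[3.4851] v=[-0.8523]
Step 22: x=[3.4065] v=[-0.7861]
Step 23: x=[3.3354] v=[-0.7114]
Step 24: x=[3.2725] v=[-0.6291]
Step 25: x=[3.2185] v=[-0.5400]
Step 26: x=[3.1740] v=[-0.4451]
Step 27: x=[3.1395] v=[-0.3454]
Step 28: x=[3.1153] v=[-0.2420]
Step 29: x=[3.1017] v=[-0.1360]
Step 30: x=[3.0989] v=[-0.0285]
Step 31: x=[3.1068] v=[0.0793]
First v>=0 after going negative at step 31, time=3.1000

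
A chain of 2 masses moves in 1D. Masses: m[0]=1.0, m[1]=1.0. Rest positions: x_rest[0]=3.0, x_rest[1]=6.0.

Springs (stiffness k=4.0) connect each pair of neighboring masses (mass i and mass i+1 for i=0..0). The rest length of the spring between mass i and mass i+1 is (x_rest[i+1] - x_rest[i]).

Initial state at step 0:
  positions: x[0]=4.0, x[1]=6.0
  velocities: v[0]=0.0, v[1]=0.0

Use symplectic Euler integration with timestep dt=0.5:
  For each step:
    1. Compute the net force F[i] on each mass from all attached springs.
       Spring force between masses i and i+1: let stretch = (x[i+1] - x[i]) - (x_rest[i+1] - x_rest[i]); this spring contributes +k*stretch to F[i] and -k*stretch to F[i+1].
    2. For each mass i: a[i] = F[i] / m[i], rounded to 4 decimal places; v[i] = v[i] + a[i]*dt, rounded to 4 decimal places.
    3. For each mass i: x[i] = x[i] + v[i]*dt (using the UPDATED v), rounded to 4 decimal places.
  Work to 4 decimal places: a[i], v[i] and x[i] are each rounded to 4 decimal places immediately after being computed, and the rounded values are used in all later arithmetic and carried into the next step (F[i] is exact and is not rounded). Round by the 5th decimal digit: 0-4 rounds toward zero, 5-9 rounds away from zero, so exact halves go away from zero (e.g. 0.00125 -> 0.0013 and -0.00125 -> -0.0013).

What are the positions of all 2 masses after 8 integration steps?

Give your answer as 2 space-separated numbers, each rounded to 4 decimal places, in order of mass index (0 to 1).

Answer: 4.0000 6.0000

Derivation:
Step 0: x=[4.0000 6.0000] v=[0.0000 0.0000]
Step 1: x=[3.0000 7.0000] v=[-2.0000 2.0000]
Step 2: x=[3.0000 7.0000] v=[0.0000 0.0000]
Step 3: x=[4.0000 6.0000] v=[2.0000 -2.0000]
Step 4: x=[4.0000 6.0000] v=[0.0000 0.0000]
Step 5: x=[3.0000 7.0000] v=[-2.0000 2.0000]
Step 6: x=[3.0000 7.0000] v=[0.0000 0.0000]
Step 7: x=[4.0000 6.0000] v=[2.0000 -2.0000]
Step 8: x=[4.0000 6.0000] v=[0.0000 0.0000]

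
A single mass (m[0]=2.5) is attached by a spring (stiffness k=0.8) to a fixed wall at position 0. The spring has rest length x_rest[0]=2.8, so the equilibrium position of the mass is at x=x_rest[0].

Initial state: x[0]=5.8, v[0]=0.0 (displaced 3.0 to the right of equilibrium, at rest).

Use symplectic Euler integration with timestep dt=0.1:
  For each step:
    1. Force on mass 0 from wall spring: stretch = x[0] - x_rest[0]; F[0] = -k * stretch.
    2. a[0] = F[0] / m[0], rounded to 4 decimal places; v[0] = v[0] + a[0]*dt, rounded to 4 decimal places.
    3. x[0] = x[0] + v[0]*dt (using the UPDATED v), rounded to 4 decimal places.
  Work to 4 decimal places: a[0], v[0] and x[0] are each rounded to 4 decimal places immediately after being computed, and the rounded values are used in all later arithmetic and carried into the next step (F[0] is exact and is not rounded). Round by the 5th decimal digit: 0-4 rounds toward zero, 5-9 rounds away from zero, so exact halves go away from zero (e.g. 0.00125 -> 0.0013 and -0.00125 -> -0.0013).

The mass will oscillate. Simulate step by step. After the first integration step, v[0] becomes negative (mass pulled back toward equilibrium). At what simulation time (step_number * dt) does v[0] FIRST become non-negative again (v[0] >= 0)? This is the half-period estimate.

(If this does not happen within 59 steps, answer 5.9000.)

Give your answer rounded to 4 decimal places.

Answer: 5.6000

Derivation:
Step 0: x=[5.8000] v=[0.0000]
Step 1: x=[5.7904] v=[-0.0960]
Step 2: x=[5.7712] v=[-0.1917]
Step 3: x=[5.7425] v=[-0.2868]
Step 4: x=[5.7044] v=[-0.3810]
Step 5: x=[5.6570] v=[-0.4739]
Step 6: x=[5.6005] v=[-0.5653]
Step 7: x=[5.5350] v=[-0.6549]
Step 8: x=[5.4608] v=[-0.7424]
Step 9: x=[5.3780] v=[-0.8276]
Step 10: x=[5.2870] v=[-0.9101]
Step 11: x=[5.1880] v=[-0.9897]
Step 12: x=[5.0814] v=[-1.0661]
Step 13: x=[4.9675] v=[-1.1391]
Step 14: x=[4.8467] v=[-1.2085]
Step 15: x=[4.7193] v=[-1.2740]
Step 16: x=[4.5858] v=[-1.3354]
Step 17: x=[4.4465] v=[-1.3926]
Step 18: x=[4.3020] v=[-1.4453]
Step 19: x=[4.1527] v=[-1.4934]
Step 20: x=[3.9990] v=[-1.5367]
Step 21: x=[3.8415] v=[-1.5751]
Step 22: x=[3.6807] v=[-1.6084]
Step 23: x=[3.5170] v=[-1.6366]
Step 24: x=[3.3511] v=[-1.6595]
Step 25: x=[3.1834] v=[-1.6771]
Step 26: x=[3.0145] v=[-1.6894]
Step 27: x=[2.8449] v=[-1.6963]
Step 28: x=[2.6751] v=[-1.6977]
Step 29: x=[2.5057] v=[-1.6937]
Step 30: x=[2.3373] v=[-1.6843]
Step 31: x=[2.1704] v=[-1.6695]
Step 32: x=[2.0055] v=[-1.6494]
Step 33: x=[1.8431] v=[-1.6240]
Step 34: x=[1.6838] v=[-1.5934]
Step 35: x=[1.5280] v=[-1.5577]
Step 36: x=[1.3763] v=[-1.5170]
Step 37: x=[1.2292] v=[-1.4714]
Step 38: x=[1.0871] v=[-1.4211]
Step 39: x=[0.9505] v=[-1.3663]
Step 40: x=[0.8198] v=[-1.3071]
Step 41: x=[0.6954] v=[-1.2437]
Step 42: x=[0.5778] v=[-1.1764]
Step 43: x=[0.4673] v=[-1.1053]
Step 44: x=[0.3642] v=[-1.0307]
Step 45: x=[0.2689] v=[-0.9528]
Step 46: x=[0.1817] v=[-0.8718]
Step 47: x=[0.1029] v=[-0.7880]
Step 48: x=[0.0327] v=[-0.7017]
Step 49: x=[-0.0286] v=[-0.6132]
Step 50: x=[-0.0809] v=[-0.5227]
Step 51: x=[-0.1240] v=[-0.4305]
Step 52: x=[-0.1577] v=[-0.3369]
Step 53: x=[-0.1819] v=[-0.2423]
Step 54: x=[-0.1966] v=[-0.1469]
Step 55: x=[-0.2017] v=[-0.0510]
Step 56: x=[-0.1972] v=[0.0451]
First v>=0 after going negative at step 56, time=5.6000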